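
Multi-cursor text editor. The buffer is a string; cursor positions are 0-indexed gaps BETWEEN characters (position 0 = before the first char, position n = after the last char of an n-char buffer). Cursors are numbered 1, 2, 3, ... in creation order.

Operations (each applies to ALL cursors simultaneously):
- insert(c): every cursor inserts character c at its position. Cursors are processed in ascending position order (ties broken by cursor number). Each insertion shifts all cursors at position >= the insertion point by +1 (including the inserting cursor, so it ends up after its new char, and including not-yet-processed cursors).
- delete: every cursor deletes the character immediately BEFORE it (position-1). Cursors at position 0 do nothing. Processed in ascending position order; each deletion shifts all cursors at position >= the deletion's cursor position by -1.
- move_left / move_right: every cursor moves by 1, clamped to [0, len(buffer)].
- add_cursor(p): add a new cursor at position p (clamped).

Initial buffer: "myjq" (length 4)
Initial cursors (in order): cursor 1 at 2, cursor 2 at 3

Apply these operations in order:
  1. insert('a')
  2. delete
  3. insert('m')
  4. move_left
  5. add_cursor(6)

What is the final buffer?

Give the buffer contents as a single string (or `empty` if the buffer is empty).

After op 1 (insert('a')): buffer="myajaq" (len 6), cursors c1@3 c2@5, authorship ..1.2.
After op 2 (delete): buffer="myjq" (len 4), cursors c1@2 c2@3, authorship ....
After op 3 (insert('m')): buffer="mymjmq" (len 6), cursors c1@3 c2@5, authorship ..1.2.
After op 4 (move_left): buffer="mymjmq" (len 6), cursors c1@2 c2@4, authorship ..1.2.
After op 5 (add_cursor(6)): buffer="mymjmq" (len 6), cursors c1@2 c2@4 c3@6, authorship ..1.2.

Answer: mymjmq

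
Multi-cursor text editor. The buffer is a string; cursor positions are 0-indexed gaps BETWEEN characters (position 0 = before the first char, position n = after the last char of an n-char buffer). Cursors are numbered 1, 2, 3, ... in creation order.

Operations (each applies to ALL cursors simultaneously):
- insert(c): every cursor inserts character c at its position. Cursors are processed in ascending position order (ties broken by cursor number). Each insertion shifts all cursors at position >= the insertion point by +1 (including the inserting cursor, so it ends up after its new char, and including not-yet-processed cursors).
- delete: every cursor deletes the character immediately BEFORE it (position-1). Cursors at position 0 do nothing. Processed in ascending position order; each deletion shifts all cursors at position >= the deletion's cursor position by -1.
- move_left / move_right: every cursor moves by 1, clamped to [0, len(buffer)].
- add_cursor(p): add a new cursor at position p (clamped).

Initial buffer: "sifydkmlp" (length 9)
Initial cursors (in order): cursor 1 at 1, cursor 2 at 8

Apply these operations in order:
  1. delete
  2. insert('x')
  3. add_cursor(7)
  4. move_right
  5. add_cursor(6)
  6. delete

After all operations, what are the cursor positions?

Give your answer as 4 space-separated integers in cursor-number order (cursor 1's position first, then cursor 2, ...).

After op 1 (delete): buffer="ifydkmp" (len 7), cursors c1@0 c2@6, authorship .......
After op 2 (insert('x')): buffer="xifydkmxp" (len 9), cursors c1@1 c2@8, authorship 1......2.
After op 3 (add_cursor(7)): buffer="xifydkmxp" (len 9), cursors c1@1 c3@7 c2@8, authorship 1......2.
After op 4 (move_right): buffer="xifydkmxp" (len 9), cursors c1@2 c3@8 c2@9, authorship 1......2.
After op 5 (add_cursor(6)): buffer="xifydkmxp" (len 9), cursors c1@2 c4@6 c3@8 c2@9, authorship 1......2.
After op 6 (delete): buffer="xfydm" (len 5), cursors c1@1 c4@4 c2@5 c3@5, authorship 1....

Answer: 1 5 5 4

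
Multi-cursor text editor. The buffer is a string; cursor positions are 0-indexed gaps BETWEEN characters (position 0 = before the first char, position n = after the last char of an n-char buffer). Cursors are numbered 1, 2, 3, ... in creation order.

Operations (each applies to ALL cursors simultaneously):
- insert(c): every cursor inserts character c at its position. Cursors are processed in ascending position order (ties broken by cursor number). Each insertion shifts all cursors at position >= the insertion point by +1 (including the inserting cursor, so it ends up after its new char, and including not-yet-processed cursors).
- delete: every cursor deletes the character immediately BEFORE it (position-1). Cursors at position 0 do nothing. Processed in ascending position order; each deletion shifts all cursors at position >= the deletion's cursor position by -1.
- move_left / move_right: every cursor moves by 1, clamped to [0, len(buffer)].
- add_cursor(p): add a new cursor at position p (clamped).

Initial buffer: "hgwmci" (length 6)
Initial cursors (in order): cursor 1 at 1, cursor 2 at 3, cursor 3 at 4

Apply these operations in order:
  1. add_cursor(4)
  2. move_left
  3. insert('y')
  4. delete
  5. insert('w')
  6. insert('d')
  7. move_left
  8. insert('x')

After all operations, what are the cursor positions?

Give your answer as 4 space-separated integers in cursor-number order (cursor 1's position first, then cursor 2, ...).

Answer: 2 7 14 14

Derivation:
After op 1 (add_cursor(4)): buffer="hgwmci" (len 6), cursors c1@1 c2@3 c3@4 c4@4, authorship ......
After op 2 (move_left): buffer="hgwmci" (len 6), cursors c1@0 c2@2 c3@3 c4@3, authorship ......
After op 3 (insert('y')): buffer="yhgywyymci" (len 10), cursors c1@1 c2@4 c3@7 c4@7, authorship 1..2.34...
After op 4 (delete): buffer="hgwmci" (len 6), cursors c1@0 c2@2 c3@3 c4@3, authorship ......
After op 5 (insert('w')): buffer="whgwwwwmci" (len 10), cursors c1@1 c2@4 c3@7 c4@7, authorship 1..2.34...
After op 6 (insert('d')): buffer="wdhgwdwwwddmci" (len 14), cursors c1@2 c2@6 c3@11 c4@11, authorship 11..22.3434...
After op 7 (move_left): buffer="wdhgwdwwwddmci" (len 14), cursors c1@1 c2@5 c3@10 c4@10, authorship 11..22.3434...
After op 8 (insert('x')): buffer="wxdhgwxdwwwdxxdmci" (len 18), cursors c1@2 c2@7 c3@14 c4@14, authorship 111..222.343344...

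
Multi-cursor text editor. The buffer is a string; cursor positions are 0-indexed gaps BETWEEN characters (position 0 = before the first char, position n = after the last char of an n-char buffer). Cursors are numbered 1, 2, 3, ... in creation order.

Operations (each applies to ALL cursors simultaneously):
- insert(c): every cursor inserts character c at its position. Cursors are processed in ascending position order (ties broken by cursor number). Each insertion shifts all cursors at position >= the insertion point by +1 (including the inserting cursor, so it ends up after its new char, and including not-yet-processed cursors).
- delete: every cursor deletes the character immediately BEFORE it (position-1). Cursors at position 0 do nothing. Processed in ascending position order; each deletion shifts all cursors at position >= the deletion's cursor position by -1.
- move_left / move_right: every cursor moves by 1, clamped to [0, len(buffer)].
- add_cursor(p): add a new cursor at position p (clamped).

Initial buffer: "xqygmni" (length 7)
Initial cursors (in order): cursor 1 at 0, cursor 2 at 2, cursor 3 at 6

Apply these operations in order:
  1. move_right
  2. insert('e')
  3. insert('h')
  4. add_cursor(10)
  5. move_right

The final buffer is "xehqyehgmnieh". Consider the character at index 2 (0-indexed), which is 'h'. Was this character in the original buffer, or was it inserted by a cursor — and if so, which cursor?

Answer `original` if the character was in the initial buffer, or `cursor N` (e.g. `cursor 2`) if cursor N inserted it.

After op 1 (move_right): buffer="xqygmni" (len 7), cursors c1@1 c2@3 c3@7, authorship .......
After op 2 (insert('e')): buffer="xeqyegmnie" (len 10), cursors c1@2 c2@5 c3@10, authorship .1..2....3
After op 3 (insert('h')): buffer="xehqyehgmnieh" (len 13), cursors c1@3 c2@7 c3@13, authorship .11..22....33
After op 4 (add_cursor(10)): buffer="xehqyehgmnieh" (len 13), cursors c1@3 c2@7 c4@10 c3@13, authorship .11..22....33
After op 5 (move_right): buffer="xehqyehgmnieh" (len 13), cursors c1@4 c2@8 c4@11 c3@13, authorship .11..22....33
Authorship (.=original, N=cursor N): . 1 1 . . 2 2 . . . . 3 3
Index 2: author = 1

Answer: cursor 1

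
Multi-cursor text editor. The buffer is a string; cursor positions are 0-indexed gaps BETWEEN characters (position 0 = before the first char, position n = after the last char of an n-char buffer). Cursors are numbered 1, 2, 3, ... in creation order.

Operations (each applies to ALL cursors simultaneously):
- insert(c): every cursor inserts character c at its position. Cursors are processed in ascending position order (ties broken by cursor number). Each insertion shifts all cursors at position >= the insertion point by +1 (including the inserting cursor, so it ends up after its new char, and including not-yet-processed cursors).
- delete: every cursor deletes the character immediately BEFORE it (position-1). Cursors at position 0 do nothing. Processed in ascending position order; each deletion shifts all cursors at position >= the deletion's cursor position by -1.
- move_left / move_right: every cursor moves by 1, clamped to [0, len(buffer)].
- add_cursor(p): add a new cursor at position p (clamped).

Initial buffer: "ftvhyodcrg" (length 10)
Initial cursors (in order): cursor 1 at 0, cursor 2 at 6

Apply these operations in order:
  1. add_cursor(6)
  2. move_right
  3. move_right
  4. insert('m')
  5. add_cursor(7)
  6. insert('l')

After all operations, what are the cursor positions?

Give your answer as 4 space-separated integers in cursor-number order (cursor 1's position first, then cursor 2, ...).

After op 1 (add_cursor(6)): buffer="ftvhyodcrg" (len 10), cursors c1@0 c2@6 c3@6, authorship ..........
After op 2 (move_right): buffer="ftvhyodcrg" (len 10), cursors c1@1 c2@7 c3@7, authorship ..........
After op 3 (move_right): buffer="ftvhyodcrg" (len 10), cursors c1@2 c2@8 c3@8, authorship ..........
After op 4 (insert('m')): buffer="ftmvhyodcmmrg" (len 13), cursors c1@3 c2@11 c3@11, authorship ..1......23..
After op 5 (add_cursor(7)): buffer="ftmvhyodcmmrg" (len 13), cursors c1@3 c4@7 c2@11 c3@11, authorship ..1......23..
After op 6 (insert('l')): buffer="ftmlvhyoldcmmllrg" (len 17), cursors c1@4 c4@9 c2@15 c3@15, authorship ..11....4..2323..

Answer: 4 15 15 9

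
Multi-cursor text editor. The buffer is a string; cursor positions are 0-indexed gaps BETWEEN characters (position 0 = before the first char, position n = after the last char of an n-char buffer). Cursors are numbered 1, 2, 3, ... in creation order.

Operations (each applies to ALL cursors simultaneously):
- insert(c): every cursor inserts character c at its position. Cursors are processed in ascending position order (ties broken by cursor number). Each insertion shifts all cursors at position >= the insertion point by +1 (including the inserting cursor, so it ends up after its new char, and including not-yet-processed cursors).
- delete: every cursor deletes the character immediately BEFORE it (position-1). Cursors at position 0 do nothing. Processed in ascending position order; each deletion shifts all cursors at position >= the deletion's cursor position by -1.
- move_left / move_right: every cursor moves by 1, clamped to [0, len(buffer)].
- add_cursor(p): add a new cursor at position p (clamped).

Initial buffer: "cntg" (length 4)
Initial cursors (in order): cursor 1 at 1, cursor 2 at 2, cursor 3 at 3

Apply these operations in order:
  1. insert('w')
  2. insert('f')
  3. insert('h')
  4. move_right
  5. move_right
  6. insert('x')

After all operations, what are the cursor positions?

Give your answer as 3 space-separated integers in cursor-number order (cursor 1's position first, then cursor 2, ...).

After op 1 (insert('w')): buffer="cwnwtwg" (len 7), cursors c1@2 c2@4 c3@6, authorship .1.2.3.
After op 2 (insert('f')): buffer="cwfnwftwfg" (len 10), cursors c1@3 c2@6 c3@9, authorship .11.22.33.
After op 3 (insert('h')): buffer="cwfhnwfhtwfhg" (len 13), cursors c1@4 c2@8 c3@12, authorship .111.222.333.
After op 4 (move_right): buffer="cwfhnwfhtwfhg" (len 13), cursors c1@5 c2@9 c3@13, authorship .111.222.333.
After op 5 (move_right): buffer="cwfhnwfhtwfhg" (len 13), cursors c1@6 c2@10 c3@13, authorship .111.222.333.
After op 6 (insert('x')): buffer="cwfhnwxfhtwxfhgx" (len 16), cursors c1@7 c2@12 c3@16, authorship .111.2122.3233.3

Answer: 7 12 16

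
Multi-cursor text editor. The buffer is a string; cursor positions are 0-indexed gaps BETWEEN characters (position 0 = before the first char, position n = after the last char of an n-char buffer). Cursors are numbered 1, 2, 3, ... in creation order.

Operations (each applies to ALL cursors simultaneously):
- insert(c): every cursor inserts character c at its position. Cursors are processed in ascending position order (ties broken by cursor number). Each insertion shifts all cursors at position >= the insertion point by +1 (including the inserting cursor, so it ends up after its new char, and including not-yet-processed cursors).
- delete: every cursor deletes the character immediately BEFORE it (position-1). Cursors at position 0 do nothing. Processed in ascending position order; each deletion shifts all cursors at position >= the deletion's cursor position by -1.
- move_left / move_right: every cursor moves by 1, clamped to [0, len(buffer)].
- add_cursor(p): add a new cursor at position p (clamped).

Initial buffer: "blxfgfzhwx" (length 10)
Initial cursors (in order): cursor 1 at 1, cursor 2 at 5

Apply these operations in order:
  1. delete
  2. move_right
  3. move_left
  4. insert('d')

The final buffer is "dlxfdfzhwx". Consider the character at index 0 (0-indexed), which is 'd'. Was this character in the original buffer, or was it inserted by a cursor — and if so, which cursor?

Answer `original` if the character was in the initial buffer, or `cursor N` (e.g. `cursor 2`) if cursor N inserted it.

After op 1 (delete): buffer="lxffzhwx" (len 8), cursors c1@0 c2@3, authorship ........
After op 2 (move_right): buffer="lxffzhwx" (len 8), cursors c1@1 c2@4, authorship ........
After op 3 (move_left): buffer="lxffzhwx" (len 8), cursors c1@0 c2@3, authorship ........
After op 4 (insert('d')): buffer="dlxfdfzhwx" (len 10), cursors c1@1 c2@5, authorship 1...2.....
Authorship (.=original, N=cursor N): 1 . . . 2 . . . . .
Index 0: author = 1

Answer: cursor 1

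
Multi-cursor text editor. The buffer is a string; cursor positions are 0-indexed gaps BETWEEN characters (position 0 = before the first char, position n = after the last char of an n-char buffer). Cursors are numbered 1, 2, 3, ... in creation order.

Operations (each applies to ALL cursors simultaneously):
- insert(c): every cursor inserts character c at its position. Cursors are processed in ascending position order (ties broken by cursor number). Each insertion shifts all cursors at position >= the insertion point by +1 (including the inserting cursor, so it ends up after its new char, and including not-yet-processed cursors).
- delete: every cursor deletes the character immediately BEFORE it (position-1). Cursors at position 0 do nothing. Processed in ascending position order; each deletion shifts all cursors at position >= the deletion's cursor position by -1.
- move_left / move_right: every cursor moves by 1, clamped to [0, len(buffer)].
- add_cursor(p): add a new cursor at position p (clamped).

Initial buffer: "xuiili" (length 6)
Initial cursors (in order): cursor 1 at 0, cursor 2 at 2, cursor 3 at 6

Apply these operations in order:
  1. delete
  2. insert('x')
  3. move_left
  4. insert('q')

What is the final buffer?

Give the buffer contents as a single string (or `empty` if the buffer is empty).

After op 1 (delete): buffer="xiil" (len 4), cursors c1@0 c2@1 c3@4, authorship ....
After op 2 (insert('x')): buffer="xxxiilx" (len 7), cursors c1@1 c2@3 c3@7, authorship 1.2...3
After op 3 (move_left): buffer="xxxiilx" (len 7), cursors c1@0 c2@2 c3@6, authorship 1.2...3
After op 4 (insert('q')): buffer="qxxqxiilqx" (len 10), cursors c1@1 c2@4 c3@9, authorship 11.22...33

Answer: qxxqxiilqx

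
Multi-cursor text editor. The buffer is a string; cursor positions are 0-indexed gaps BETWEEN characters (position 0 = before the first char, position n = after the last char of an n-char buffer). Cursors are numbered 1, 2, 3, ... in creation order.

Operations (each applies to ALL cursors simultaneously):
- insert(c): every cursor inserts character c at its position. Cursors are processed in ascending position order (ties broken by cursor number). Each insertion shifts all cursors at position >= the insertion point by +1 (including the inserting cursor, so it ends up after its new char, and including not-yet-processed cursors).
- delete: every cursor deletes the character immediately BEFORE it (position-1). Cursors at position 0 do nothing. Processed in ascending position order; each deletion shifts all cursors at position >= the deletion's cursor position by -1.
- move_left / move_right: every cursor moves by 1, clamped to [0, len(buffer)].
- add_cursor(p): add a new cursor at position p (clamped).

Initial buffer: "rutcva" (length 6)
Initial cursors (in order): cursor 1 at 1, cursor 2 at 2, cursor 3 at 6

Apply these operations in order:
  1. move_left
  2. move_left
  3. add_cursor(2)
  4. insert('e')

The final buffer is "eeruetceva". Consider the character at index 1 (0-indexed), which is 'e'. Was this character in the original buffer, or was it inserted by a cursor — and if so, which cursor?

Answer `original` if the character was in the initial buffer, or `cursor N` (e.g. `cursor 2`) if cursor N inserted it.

After op 1 (move_left): buffer="rutcva" (len 6), cursors c1@0 c2@1 c3@5, authorship ......
After op 2 (move_left): buffer="rutcva" (len 6), cursors c1@0 c2@0 c3@4, authorship ......
After op 3 (add_cursor(2)): buffer="rutcva" (len 6), cursors c1@0 c2@0 c4@2 c3@4, authorship ......
After op 4 (insert('e')): buffer="eeruetceva" (len 10), cursors c1@2 c2@2 c4@5 c3@8, authorship 12..4..3..
Authorship (.=original, N=cursor N): 1 2 . . 4 . . 3 . .
Index 1: author = 2

Answer: cursor 2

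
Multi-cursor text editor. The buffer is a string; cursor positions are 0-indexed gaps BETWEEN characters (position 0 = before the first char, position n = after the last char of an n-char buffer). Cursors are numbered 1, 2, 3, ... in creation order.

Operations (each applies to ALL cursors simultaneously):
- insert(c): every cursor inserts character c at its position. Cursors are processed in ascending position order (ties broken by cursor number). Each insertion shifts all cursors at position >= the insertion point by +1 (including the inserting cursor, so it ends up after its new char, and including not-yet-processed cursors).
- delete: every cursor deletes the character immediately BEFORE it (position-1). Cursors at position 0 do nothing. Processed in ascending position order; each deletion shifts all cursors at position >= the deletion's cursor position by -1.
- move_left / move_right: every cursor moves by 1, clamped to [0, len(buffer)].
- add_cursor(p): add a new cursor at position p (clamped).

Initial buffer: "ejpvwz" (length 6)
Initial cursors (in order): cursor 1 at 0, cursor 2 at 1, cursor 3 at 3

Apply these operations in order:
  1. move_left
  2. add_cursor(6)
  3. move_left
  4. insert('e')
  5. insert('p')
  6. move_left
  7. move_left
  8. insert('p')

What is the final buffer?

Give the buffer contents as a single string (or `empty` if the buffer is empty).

Answer: eeppppepepjpvwpepz

Derivation:
After op 1 (move_left): buffer="ejpvwz" (len 6), cursors c1@0 c2@0 c3@2, authorship ......
After op 2 (add_cursor(6)): buffer="ejpvwz" (len 6), cursors c1@0 c2@0 c3@2 c4@6, authorship ......
After op 3 (move_left): buffer="ejpvwz" (len 6), cursors c1@0 c2@0 c3@1 c4@5, authorship ......
After op 4 (insert('e')): buffer="eeeejpvwez" (len 10), cursors c1@2 c2@2 c3@4 c4@9, authorship 12.3....4.
After op 5 (insert('p')): buffer="eeppeepjpvwepz" (len 14), cursors c1@4 c2@4 c3@7 c4@13, authorship 1212.33....44.
After op 6 (move_left): buffer="eeppeepjpvwepz" (len 14), cursors c1@3 c2@3 c3@6 c4@12, authorship 1212.33....44.
After op 7 (move_left): buffer="eeppeepjpvwepz" (len 14), cursors c1@2 c2@2 c3@5 c4@11, authorship 1212.33....44.
After op 8 (insert('p')): buffer="eeppppepepjpvwpepz" (len 18), cursors c1@4 c2@4 c3@8 c4@15, authorship 121212.333....444.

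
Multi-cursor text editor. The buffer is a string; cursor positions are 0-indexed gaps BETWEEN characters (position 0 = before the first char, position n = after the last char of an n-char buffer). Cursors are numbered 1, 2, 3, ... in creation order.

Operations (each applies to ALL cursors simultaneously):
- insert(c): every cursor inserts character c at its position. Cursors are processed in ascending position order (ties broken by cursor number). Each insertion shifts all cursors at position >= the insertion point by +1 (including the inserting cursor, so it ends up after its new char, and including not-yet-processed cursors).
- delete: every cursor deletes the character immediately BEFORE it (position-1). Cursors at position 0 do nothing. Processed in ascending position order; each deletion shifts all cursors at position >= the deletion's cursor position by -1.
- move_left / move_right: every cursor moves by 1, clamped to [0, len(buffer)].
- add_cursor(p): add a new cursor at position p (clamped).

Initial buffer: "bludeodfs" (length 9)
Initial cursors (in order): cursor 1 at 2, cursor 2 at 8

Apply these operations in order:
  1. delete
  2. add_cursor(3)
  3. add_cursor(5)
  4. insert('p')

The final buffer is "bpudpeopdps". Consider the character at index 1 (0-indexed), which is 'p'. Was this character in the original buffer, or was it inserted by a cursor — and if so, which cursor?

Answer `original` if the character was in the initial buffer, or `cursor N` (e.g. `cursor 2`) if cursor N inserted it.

After op 1 (delete): buffer="budeods" (len 7), cursors c1@1 c2@6, authorship .......
After op 2 (add_cursor(3)): buffer="budeods" (len 7), cursors c1@1 c3@3 c2@6, authorship .......
After op 3 (add_cursor(5)): buffer="budeods" (len 7), cursors c1@1 c3@3 c4@5 c2@6, authorship .......
After op 4 (insert('p')): buffer="bpudpeopdps" (len 11), cursors c1@2 c3@5 c4@8 c2@10, authorship .1..3..4.2.
Authorship (.=original, N=cursor N): . 1 . . 3 . . 4 . 2 .
Index 1: author = 1

Answer: cursor 1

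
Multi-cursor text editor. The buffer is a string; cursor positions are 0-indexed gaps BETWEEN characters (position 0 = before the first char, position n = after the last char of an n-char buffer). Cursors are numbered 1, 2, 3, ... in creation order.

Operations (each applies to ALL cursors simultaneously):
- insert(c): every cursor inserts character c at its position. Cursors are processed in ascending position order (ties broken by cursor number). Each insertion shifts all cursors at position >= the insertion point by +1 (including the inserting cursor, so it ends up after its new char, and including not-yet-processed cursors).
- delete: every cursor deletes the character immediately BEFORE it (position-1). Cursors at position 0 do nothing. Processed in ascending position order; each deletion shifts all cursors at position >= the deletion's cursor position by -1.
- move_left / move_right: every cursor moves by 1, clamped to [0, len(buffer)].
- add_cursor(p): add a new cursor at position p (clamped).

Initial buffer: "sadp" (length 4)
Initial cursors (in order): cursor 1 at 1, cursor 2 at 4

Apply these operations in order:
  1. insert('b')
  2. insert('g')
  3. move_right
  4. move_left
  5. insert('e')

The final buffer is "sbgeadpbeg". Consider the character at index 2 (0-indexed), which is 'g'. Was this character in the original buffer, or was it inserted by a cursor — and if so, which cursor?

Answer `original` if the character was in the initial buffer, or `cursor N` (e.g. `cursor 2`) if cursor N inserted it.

After op 1 (insert('b')): buffer="sbadpb" (len 6), cursors c1@2 c2@6, authorship .1...2
After op 2 (insert('g')): buffer="sbgadpbg" (len 8), cursors c1@3 c2@8, authorship .11...22
After op 3 (move_right): buffer="sbgadpbg" (len 8), cursors c1@4 c2@8, authorship .11...22
After op 4 (move_left): buffer="sbgadpbg" (len 8), cursors c1@3 c2@7, authorship .11...22
After op 5 (insert('e')): buffer="sbgeadpbeg" (len 10), cursors c1@4 c2@9, authorship .111...222
Authorship (.=original, N=cursor N): . 1 1 1 . . . 2 2 2
Index 2: author = 1

Answer: cursor 1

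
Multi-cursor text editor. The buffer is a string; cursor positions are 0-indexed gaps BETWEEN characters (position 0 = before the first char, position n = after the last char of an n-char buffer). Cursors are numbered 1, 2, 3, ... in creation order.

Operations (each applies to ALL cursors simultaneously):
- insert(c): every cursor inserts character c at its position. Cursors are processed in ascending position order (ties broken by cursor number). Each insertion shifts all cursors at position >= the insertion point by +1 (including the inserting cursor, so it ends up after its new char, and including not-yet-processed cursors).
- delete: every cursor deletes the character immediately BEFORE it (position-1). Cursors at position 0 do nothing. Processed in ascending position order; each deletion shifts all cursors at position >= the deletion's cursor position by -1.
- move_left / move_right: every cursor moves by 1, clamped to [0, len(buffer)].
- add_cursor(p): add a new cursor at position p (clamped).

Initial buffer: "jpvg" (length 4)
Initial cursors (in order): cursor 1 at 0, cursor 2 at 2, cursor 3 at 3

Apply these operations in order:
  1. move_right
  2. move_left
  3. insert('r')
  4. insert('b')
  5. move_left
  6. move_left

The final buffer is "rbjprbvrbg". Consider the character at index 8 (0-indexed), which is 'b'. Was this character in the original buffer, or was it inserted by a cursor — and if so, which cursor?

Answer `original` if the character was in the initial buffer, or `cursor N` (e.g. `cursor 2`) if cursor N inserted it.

After op 1 (move_right): buffer="jpvg" (len 4), cursors c1@1 c2@3 c3@4, authorship ....
After op 2 (move_left): buffer="jpvg" (len 4), cursors c1@0 c2@2 c3@3, authorship ....
After op 3 (insert('r')): buffer="rjprvrg" (len 7), cursors c1@1 c2@4 c3@6, authorship 1..2.3.
After op 4 (insert('b')): buffer="rbjprbvrbg" (len 10), cursors c1@2 c2@6 c3@9, authorship 11..22.33.
After op 5 (move_left): buffer="rbjprbvrbg" (len 10), cursors c1@1 c2@5 c3@8, authorship 11..22.33.
After op 6 (move_left): buffer="rbjprbvrbg" (len 10), cursors c1@0 c2@4 c3@7, authorship 11..22.33.
Authorship (.=original, N=cursor N): 1 1 . . 2 2 . 3 3 .
Index 8: author = 3

Answer: cursor 3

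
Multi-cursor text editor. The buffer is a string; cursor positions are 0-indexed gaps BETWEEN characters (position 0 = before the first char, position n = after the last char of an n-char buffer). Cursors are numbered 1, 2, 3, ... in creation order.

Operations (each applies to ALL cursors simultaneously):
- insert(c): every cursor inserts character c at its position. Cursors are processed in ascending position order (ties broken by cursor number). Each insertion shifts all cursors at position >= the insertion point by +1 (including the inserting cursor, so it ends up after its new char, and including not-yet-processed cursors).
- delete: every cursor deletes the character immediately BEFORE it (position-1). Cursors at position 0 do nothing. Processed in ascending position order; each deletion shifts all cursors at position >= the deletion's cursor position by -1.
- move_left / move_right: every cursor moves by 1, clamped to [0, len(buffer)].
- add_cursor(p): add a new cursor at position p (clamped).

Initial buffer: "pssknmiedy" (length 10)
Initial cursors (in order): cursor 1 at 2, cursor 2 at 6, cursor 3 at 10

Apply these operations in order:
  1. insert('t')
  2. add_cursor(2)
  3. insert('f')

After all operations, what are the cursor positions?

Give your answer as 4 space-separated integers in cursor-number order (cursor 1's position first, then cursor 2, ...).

After op 1 (insert('t')): buffer="pstsknmtiedyt" (len 13), cursors c1@3 c2@8 c3@13, authorship ..1....2....3
After op 2 (add_cursor(2)): buffer="pstsknmtiedyt" (len 13), cursors c4@2 c1@3 c2@8 c3@13, authorship ..1....2....3
After op 3 (insert('f')): buffer="psftfsknmtfiedytf" (len 17), cursors c4@3 c1@5 c2@11 c3@17, authorship ..411....22....33

Answer: 5 11 17 3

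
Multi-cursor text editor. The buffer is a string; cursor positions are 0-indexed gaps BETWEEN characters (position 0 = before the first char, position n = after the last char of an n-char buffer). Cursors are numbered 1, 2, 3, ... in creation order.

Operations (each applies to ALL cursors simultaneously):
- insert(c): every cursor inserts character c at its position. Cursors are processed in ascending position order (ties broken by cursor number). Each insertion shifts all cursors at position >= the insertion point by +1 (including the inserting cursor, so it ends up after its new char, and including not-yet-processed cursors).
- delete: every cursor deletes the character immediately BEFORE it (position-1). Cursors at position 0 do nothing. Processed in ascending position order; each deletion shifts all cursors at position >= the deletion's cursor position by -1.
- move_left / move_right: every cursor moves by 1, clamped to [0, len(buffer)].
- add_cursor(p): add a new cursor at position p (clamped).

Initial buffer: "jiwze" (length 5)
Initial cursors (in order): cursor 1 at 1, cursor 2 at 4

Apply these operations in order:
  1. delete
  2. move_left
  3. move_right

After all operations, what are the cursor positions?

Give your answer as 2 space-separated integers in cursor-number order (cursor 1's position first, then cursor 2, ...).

Answer: 1 2

Derivation:
After op 1 (delete): buffer="iwe" (len 3), cursors c1@0 c2@2, authorship ...
After op 2 (move_left): buffer="iwe" (len 3), cursors c1@0 c2@1, authorship ...
After op 3 (move_right): buffer="iwe" (len 3), cursors c1@1 c2@2, authorship ...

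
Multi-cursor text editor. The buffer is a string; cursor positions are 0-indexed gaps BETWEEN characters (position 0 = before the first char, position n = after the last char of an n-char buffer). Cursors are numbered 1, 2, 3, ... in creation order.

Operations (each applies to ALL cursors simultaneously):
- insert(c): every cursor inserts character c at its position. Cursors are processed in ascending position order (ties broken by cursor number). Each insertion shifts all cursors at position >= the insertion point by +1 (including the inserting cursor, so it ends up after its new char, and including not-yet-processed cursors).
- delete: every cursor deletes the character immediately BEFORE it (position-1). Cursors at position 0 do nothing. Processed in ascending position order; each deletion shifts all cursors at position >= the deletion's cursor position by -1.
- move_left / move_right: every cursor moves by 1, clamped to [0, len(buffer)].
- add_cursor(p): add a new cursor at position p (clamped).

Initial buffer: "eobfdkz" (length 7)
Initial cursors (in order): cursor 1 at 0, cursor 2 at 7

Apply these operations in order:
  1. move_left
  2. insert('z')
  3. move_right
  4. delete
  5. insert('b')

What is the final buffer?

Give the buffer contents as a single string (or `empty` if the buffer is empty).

Answer: zbobfdkzb

Derivation:
After op 1 (move_left): buffer="eobfdkz" (len 7), cursors c1@0 c2@6, authorship .......
After op 2 (insert('z')): buffer="zeobfdkzz" (len 9), cursors c1@1 c2@8, authorship 1......2.
After op 3 (move_right): buffer="zeobfdkzz" (len 9), cursors c1@2 c2@9, authorship 1......2.
After op 4 (delete): buffer="zobfdkz" (len 7), cursors c1@1 c2@7, authorship 1.....2
After op 5 (insert('b')): buffer="zbobfdkzb" (len 9), cursors c1@2 c2@9, authorship 11.....22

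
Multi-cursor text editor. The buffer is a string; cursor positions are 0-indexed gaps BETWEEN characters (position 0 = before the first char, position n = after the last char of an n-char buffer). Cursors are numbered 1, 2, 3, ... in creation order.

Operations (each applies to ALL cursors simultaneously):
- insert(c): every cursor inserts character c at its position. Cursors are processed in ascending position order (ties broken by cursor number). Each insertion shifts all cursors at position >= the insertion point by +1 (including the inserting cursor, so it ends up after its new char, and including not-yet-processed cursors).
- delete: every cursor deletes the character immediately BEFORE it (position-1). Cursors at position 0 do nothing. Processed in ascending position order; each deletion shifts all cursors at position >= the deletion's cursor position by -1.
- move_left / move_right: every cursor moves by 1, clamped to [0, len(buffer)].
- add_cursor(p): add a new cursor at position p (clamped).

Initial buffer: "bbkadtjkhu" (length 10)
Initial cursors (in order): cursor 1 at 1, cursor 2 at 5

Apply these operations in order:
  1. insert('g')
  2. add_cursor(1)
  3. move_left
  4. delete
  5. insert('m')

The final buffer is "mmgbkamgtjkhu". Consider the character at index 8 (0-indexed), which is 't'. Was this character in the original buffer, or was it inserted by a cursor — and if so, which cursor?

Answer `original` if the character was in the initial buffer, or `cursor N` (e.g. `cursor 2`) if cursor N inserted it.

Answer: original

Derivation:
After op 1 (insert('g')): buffer="bgbkadgtjkhu" (len 12), cursors c1@2 c2@7, authorship .1....2.....
After op 2 (add_cursor(1)): buffer="bgbkadgtjkhu" (len 12), cursors c3@1 c1@2 c2@7, authorship .1....2.....
After op 3 (move_left): buffer="bgbkadgtjkhu" (len 12), cursors c3@0 c1@1 c2@6, authorship .1....2.....
After op 4 (delete): buffer="gbkagtjkhu" (len 10), cursors c1@0 c3@0 c2@4, authorship 1...2.....
After op 5 (insert('m')): buffer="mmgbkamgtjkhu" (len 13), cursors c1@2 c3@2 c2@7, authorship 131...22.....
Authorship (.=original, N=cursor N): 1 3 1 . . . 2 2 . . . . .
Index 8: author = original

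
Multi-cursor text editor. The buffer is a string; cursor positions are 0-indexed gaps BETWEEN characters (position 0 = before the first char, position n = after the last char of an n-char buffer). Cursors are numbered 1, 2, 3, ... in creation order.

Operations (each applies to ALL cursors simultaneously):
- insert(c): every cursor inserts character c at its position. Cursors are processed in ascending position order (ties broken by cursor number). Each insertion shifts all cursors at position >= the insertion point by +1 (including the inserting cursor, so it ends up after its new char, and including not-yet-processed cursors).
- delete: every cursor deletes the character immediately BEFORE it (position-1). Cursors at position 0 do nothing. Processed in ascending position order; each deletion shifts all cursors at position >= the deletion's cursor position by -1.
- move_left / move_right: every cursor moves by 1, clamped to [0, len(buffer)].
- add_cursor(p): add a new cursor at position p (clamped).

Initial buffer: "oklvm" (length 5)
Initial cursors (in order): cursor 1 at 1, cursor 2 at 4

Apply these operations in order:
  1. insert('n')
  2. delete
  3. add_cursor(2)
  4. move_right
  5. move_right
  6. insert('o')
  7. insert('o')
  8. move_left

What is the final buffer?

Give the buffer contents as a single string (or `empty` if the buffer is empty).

Answer: okloovoomoo

Derivation:
After op 1 (insert('n')): buffer="onklvnm" (len 7), cursors c1@2 c2@6, authorship .1...2.
After op 2 (delete): buffer="oklvm" (len 5), cursors c1@1 c2@4, authorship .....
After op 3 (add_cursor(2)): buffer="oklvm" (len 5), cursors c1@1 c3@2 c2@4, authorship .....
After op 4 (move_right): buffer="oklvm" (len 5), cursors c1@2 c3@3 c2@5, authorship .....
After op 5 (move_right): buffer="oklvm" (len 5), cursors c1@3 c3@4 c2@5, authorship .....
After op 6 (insert('o')): buffer="oklovomo" (len 8), cursors c1@4 c3@6 c2@8, authorship ...1.3.2
After op 7 (insert('o')): buffer="okloovoomoo" (len 11), cursors c1@5 c3@8 c2@11, authorship ...11.33.22
After op 8 (move_left): buffer="okloovoomoo" (len 11), cursors c1@4 c3@7 c2@10, authorship ...11.33.22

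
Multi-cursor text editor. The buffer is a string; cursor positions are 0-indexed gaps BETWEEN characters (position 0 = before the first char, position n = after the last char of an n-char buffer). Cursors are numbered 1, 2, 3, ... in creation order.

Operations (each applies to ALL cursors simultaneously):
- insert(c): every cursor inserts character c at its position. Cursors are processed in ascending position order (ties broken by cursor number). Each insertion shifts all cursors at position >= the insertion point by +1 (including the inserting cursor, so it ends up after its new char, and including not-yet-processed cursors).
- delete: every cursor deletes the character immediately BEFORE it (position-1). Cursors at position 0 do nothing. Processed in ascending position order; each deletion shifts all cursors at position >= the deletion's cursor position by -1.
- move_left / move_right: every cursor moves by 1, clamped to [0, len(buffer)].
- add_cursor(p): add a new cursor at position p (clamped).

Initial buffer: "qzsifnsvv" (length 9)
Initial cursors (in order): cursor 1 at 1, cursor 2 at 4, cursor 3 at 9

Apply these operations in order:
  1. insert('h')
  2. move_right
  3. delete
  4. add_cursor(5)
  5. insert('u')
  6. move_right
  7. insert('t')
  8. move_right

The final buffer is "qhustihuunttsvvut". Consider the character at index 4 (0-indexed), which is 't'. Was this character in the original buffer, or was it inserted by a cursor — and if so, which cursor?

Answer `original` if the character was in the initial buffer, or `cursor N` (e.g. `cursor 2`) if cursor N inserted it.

Answer: cursor 1

Derivation:
After op 1 (insert('h')): buffer="qhzsihfnsvvh" (len 12), cursors c1@2 c2@6 c3@12, authorship .1...2.....3
After op 2 (move_right): buffer="qhzsihfnsvvh" (len 12), cursors c1@3 c2@7 c3@12, authorship .1...2.....3
After op 3 (delete): buffer="qhsihnsvv" (len 9), cursors c1@2 c2@5 c3@9, authorship .1..2....
After op 4 (add_cursor(5)): buffer="qhsihnsvv" (len 9), cursors c1@2 c2@5 c4@5 c3@9, authorship .1..2....
After op 5 (insert('u')): buffer="qhusihuunsvvu" (len 13), cursors c1@3 c2@8 c4@8 c3@13, authorship .11..224....3
After op 6 (move_right): buffer="qhusihuunsvvu" (len 13), cursors c1@4 c2@9 c4@9 c3@13, authorship .11..224....3
After op 7 (insert('t')): buffer="qhustihuunttsvvut" (len 17), cursors c1@5 c2@12 c4@12 c3@17, authorship .11.1.224.24...33
After op 8 (move_right): buffer="qhustihuunttsvvut" (len 17), cursors c1@6 c2@13 c4@13 c3@17, authorship .11.1.224.24...33
Authorship (.=original, N=cursor N): . 1 1 . 1 . 2 2 4 . 2 4 . . . 3 3
Index 4: author = 1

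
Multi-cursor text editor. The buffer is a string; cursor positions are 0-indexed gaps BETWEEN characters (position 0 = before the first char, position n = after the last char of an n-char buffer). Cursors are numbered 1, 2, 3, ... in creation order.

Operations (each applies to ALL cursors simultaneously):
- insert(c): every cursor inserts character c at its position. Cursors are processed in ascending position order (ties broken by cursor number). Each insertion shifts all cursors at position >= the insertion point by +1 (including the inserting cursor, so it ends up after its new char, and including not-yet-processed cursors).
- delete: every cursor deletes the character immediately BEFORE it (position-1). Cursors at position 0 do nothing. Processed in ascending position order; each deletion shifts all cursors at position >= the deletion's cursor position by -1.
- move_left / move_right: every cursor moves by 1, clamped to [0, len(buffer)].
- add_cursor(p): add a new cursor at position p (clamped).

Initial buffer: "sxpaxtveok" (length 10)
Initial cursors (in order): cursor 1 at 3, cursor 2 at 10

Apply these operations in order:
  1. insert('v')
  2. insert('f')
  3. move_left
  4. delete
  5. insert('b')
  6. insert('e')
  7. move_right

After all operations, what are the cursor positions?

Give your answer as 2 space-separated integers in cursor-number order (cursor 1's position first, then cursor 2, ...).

After op 1 (insert('v')): buffer="sxpvaxtveokv" (len 12), cursors c1@4 c2@12, authorship ...1.......2
After op 2 (insert('f')): buffer="sxpvfaxtveokvf" (len 14), cursors c1@5 c2@14, authorship ...11.......22
After op 3 (move_left): buffer="sxpvfaxtveokvf" (len 14), cursors c1@4 c2@13, authorship ...11.......22
After op 4 (delete): buffer="sxpfaxtveokf" (len 12), cursors c1@3 c2@11, authorship ...1.......2
After op 5 (insert('b')): buffer="sxpbfaxtveokbf" (len 14), cursors c1@4 c2@13, authorship ...11.......22
After op 6 (insert('e')): buffer="sxpbefaxtveokbef" (len 16), cursors c1@5 c2@15, authorship ...111.......222
After op 7 (move_right): buffer="sxpbefaxtveokbef" (len 16), cursors c1@6 c2@16, authorship ...111.......222

Answer: 6 16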